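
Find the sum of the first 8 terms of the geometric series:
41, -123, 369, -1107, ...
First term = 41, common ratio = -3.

Sₙ = a(1 - rⁿ) / (1 - r)
S_8 = 41(1 - (-3)^8) / (1 - (-3))
S_8 = 41(1 - 6561) / (4)
S_8 = -67240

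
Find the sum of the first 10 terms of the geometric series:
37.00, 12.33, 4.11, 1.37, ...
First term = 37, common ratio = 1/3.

Sₙ = a(1 - rⁿ) / (1 - r)
S_10 = 37(1 - (1/3)^10) / (1 - (1/3))
S_10 = 37(1 - (1/59049)) / (2/3)
S_10 = 1092388/19683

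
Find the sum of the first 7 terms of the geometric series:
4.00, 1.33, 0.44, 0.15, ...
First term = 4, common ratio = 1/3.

Sₙ = a(1 - rⁿ) / (1 - r)
S_7 = 4(1 - (1/3)^7) / (1 - (1/3))
S_7 = 4(1 - (1/2187)) / (2/3)
S_7 = 4372/729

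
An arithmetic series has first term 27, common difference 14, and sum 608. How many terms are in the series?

Using S = n/2 × [2a + (n-1)d]
608 = n/2 × [2(27) + (n-1)(14)]
608 = n/2 × [54 + 14n - 14]
1216 = n × [40 + 14n]
14n² + (40)n - 1216 = 0
Discriminant: Δ = (40)² - 4(14)(-1216) = 1600 + 68096 = 69696
√Δ = 264
n = [-(40) + √Δ] / (2·14) = (-40 + 264) / 28 = 224 / 28 = 8
(The negative root is discarded since n must be a positive integer.)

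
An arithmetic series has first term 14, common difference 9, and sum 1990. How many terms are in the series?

Using S = n/2 × [2a + (n-1)d]
1990 = n/2 × [2(14) + (n-1)(9)]
1990 = n/2 × [28 + 9n - 9]
3980 = n × [19 + 9n]
9n² + (19)n - 3980 = 0
Discriminant: Δ = (19)² - 4(9)(-3980) = 361 + 143280 = 143641
√Δ = 379
n = [-(19) + √Δ] / (2·9) = (-19 + 379) / 18 = 360 / 18 = 20
(The negative root is discarded since n must be a positive integer.)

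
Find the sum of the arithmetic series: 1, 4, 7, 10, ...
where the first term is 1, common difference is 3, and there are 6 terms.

Sₙ = n/2 × (first + last)
Last term = a + (n-1)d = 1 + (6-1)×3 = 16
S_6 = 6/2 × (1 + 16)
S_6 = 6/2 × 17 = 51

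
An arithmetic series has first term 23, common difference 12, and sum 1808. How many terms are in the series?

Using S = n/2 × [2a + (n-1)d]
1808 = n/2 × [2(23) + (n-1)(12)]
1808 = n/2 × [46 + 12n - 12]
3616 = n × [34 + 12n]
12n² + (34)n - 3616 = 0
Discriminant: Δ = (34)² - 4(12)(-3616) = 1156 + 173568 = 174724
√Δ = 418
n = [-(34) + √Δ] / (2·12) = (-34 + 418) / 24 = 384 / 24 = 16
(The negative root is discarded since n must be a positive integer.)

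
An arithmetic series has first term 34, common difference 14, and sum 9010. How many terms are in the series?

Using S = n/2 × [2a + (n-1)d]
9010 = n/2 × [2(34) + (n-1)(14)]
9010 = n/2 × [68 + 14n - 14]
18020 = n × [54 + 14n]
14n² + (54)n - 18020 = 0
Discriminant: Δ = (54)² - 4(14)(-18020) = 2916 + 1009120 = 1012036
√Δ = 1006
n = [-(54) + √Δ] / (2·14) = (-54 + 1006) / 28 = 952 / 28 = 34
(The negative root is discarded since n must be a positive integer.)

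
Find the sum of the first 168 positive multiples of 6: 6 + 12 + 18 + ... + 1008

Factor out 6: = 6(1 + 2 + ... + 168) = 6 × n(n+1)/2
= 6 × 168×169/2
= 6 × 14196
= 85176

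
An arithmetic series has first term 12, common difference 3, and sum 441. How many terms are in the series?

Using S = n/2 × [2a + (n-1)d]
441 = n/2 × [2(12) + (n-1)(3)]
441 = n/2 × [24 + 3n - 3]
882 = n × [21 + 3n]
3n² + (21)n - 882 = 0
Discriminant: Δ = (21)² - 4(3)(-882) = 441 + 10584 = 11025
√Δ = 105
n = [-(21) + √Δ] / (2·3) = (-21 + 105) / 6 = 84 / 6 = 14
(The negative root is discarded since n must be a positive integer.)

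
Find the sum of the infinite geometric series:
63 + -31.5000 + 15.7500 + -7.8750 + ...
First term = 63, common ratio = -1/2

For |r| < 1, S = a / (1 - r)
S = 63 / (1 - (-1/2))
S = 63 / (3/2)
S = 42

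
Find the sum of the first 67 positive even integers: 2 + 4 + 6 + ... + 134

Sum of first n even numbers = n(n+1)
= 67×68
= 4556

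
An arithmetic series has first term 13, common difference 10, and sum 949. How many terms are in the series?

Using S = n/2 × [2a + (n-1)d]
949 = n/2 × [2(13) + (n-1)(10)]
949 = n/2 × [26 + 10n - 10]
1898 = n × [16 + 10n]
10n² + (16)n - 1898 = 0
Discriminant: Δ = (16)² - 4(10)(-1898) = 256 + 75920 = 76176
√Δ = 276
n = [-(16) + √Δ] / (2·10) = (-16 + 276) / 20 = 260 / 20 = 13
(The negative root is discarded since n must be a positive integer.)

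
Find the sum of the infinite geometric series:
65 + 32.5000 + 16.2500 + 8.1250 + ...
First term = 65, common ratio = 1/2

For |r| < 1, S = a / (1 - r)
S = 65 / (1 - (1/2))
S = 65 / (1/2)
S = 130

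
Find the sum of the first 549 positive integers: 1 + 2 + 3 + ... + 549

Formula: ∑k = n(n+1)/2
= 549×550/2
= 301950/2
= 150975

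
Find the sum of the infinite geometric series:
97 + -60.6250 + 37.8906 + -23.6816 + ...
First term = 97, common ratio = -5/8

For |r| < 1, S = a / (1 - r)
S = 97 / (1 - (-5/8))
S = 97 / (13/8)
S = 776/13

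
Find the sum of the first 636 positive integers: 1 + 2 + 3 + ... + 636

Formula: ∑k = n(n+1)/2
= 636×637/2
= 405132/2
= 202566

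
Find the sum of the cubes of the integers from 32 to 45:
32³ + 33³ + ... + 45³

Use ∑_{k=1}^{n} k³ = [n(n+1)/2]², then subtract the first 31 terms.
∑_{k=1}^{45} k³ = [45×46/2]² = 1035² = 1071225
∑_{k=1}^{31} k³ = [31×32/2]² = 496² = 246016
∑_{k=32}^{45} k³ = 1071225 - 246016 = 825209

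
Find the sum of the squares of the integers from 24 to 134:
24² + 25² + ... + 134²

Use ∑_{k=1}^{n} k² = n(n+1)(2n+1)/6, then subtract the first 23 terms.
∑_{k=1}^{134} k² = 134×135×269/6 = 811035
∑_{k=1}^{23} k² = 23×24×47/6 = 4324
∑_{k=24}^{134} k² = 811035 - 4324 = 806711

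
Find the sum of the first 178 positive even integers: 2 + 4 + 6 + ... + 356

Sum of first n even numbers = n(n+1)
= 178×179
= 31862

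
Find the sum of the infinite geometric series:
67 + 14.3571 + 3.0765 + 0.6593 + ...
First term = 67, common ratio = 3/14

For |r| < 1, S = a / (1 - r)
S = 67 / (1 - (3/14))
S = 67 / (11/14)
S = 938/11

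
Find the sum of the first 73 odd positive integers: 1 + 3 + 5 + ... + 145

Sum of first n odd numbers = n²
= 73²
= 5329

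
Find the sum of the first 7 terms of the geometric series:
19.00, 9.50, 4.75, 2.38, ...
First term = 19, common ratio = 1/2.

Sₙ = a(1 - rⁿ) / (1 - r)
S_7 = 19(1 - (1/2)^7) / (1 - (1/2))
S_7 = 19(1 - (1/128)) / (1/2)
S_7 = 2413/64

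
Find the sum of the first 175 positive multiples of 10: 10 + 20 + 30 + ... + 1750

Factor out 10: = 10(1 + 2 + ... + 175) = 10 × n(n+1)/2
= 10 × 175×176/2
= 10 × 15400
= 154000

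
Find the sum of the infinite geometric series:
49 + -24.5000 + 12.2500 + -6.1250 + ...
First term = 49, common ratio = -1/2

For |r| < 1, S = a / (1 - r)
S = 49 / (1 - (-1/2))
S = 49 / (3/2)
S = 98/3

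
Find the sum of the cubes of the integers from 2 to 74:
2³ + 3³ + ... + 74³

Use ∑_{k=1}^{n} k³ = [n(n+1)/2]², then subtract the first 1 terms.
∑_{k=1}^{74} k³ = [74×75/2]² = 2775² = 7700625
∑_{k=1}^{1} k³ = [1×2/2]² = 1² = 1
∑_{k=2}^{74} k³ = 7700625 - 1 = 7700624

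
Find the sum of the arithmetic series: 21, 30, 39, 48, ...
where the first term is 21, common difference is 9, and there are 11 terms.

Sₙ = n/2 × (first + last)
Last term = a + (n-1)d = 21 + (11-1)×9 = 111
S_11 = 11/2 × (21 + 111)
S_11 = 11/2 × 132 = 726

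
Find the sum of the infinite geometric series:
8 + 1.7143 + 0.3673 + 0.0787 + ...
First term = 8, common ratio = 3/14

For |r| < 1, S = a / (1 - r)
S = 8 / (1 - (3/14))
S = 8 / (11/14)
S = 112/11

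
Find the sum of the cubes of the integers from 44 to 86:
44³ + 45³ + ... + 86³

Use ∑_{k=1}^{n} k³ = [n(n+1)/2]², then subtract the first 43 terms.
∑_{k=1}^{86} k³ = [86×87/2]² = 3741² = 13995081
∑_{k=1}^{43} k³ = [43×44/2]² = 946² = 894916
∑_{k=44}^{86} k³ = 13995081 - 894916 = 13100165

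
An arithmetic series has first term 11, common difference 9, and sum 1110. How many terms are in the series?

Using S = n/2 × [2a + (n-1)d]
1110 = n/2 × [2(11) + (n-1)(9)]
1110 = n/2 × [22 + 9n - 9]
2220 = n × [13 + 9n]
9n² + (13)n - 2220 = 0
Discriminant: Δ = (13)² - 4(9)(-2220) = 169 + 79920 = 80089
√Δ = 283
n = [-(13) + √Δ] / (2·9) = (-13 + 283) / 18 = 270 / 18 = 15
(The negative root is discarded since n must be a positive integer.)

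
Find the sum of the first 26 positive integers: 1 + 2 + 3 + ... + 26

Formula: ∑k = n(n+1)/2
= 26×27/2
= 702/2
= 351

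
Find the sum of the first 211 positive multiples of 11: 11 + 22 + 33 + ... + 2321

Factor out 11: = 11(1 + 2 + ... + 211) = 11 × n(n+1)/2
= 11 × 211×212/2
= 11 × 22366
= 246026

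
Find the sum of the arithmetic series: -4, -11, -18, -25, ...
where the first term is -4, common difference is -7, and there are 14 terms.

Sₙ = n/2 × (first + last)
Last term = a + (n-1)d = -4 + (14-1)×(-7) = -95
S_14 = 14/2 × (-4 + (-95))
S_14 = 14/2 × (-99) = -693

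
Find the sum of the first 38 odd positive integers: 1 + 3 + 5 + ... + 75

Sum of first n odd numbers = n²
= 38²
= 1444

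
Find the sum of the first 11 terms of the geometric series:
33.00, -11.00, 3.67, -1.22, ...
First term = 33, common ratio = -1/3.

Sₙ = a(1 - rⁿ) / (1 - r)
S_11 = 33(1 - (-1/3)^11) / (1 - (-1/3))
S_11 = 33(1 - (-1/177147)) / (4/3)
S_11 = 487157/19683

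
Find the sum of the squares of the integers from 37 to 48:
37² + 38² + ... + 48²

Use ∑_{k=1}^{n} k² = n(n+1)(2n+1)/6, then subtract the first 36 terms.
∑_{k=1}^{48} k² = 48×49×97/6 = 38024
∑_{k=1}^{36} k² = 36×37×73/6 = 16206
∑_{k=37}^{48} k² = 38024 - 16206 = 21818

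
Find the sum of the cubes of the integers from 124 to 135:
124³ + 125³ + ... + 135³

Use ∑_{k=1}^{n} k³ = [n(n+1)/2]², then subtract the first 123 terms.
∑_{k=1}^{135} k³ = [135×136/2]² = 9180² = 84272400
∑_{k=1}^{123} k³ = [123×124/2]² = 7626² = 58155876
∑_{k=124}^{135} k³ = 84272400 - 58155876 = 26116524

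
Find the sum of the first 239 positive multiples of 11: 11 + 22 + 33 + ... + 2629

Factor out 11: = 11(1 + 2 + ... + 239) = 11 × n(n+1)/2
= 11 × 239×240/2
= 11 × 28680
= 315480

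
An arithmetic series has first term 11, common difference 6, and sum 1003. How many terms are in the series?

Using S = n/2 × [2a + (n-1)d]
1003 = n/2 × [2(11) + (n-1)(6)]
1003 = n/2 × [22 + 6n - 6]
2006 = n × [16 + 6n]
6n² + (16)n - 2006 = 0
Discriminant: Δ = (16)² - 4(6)(-2006) = 256 + 48144 = 48400
√Δ = 220
n = [-(16) + √Δ] / (2·6) = (-16 + 220) / 12 = 204 / 12 = 17
(The negative root is discarded since n must be a positive integer.)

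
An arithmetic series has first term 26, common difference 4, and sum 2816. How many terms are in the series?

Using S = n/2 × [2a + (n-1)d]
2816 = n/2 × [2(26) + (n-1)(4)]
2816 = n/2 × [52 + 4n - 4]
5632 = n × [48 + 4n]
4n² + (48)n - 5632 = 0
Discriminant: Δ = (48)² - 4(4)(-5632) = 2304 + 90112 = 92416
√Δ = 304
n = [-(48) + √Δ] / (2·4) = (-48 + 304) / 8 = 256 / 8 = 32
(The negative root is discarded since n must be a positive integer.)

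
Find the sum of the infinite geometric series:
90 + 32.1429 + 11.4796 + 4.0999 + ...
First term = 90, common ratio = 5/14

For |r| < 1, S = a / (1 - r)
S = 90 / (1 - (5/14))
S = 90 / (9/14)
S = 140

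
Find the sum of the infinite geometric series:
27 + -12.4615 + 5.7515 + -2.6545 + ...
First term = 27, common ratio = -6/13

For |r| < 1, S = a / (1 - r)
S = 27 / (1 - (-6/13))
S = 27 / (19/13)
S = 351/19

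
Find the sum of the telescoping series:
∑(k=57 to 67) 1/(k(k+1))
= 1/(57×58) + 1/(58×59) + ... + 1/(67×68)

Partial fractions: 1/(k(k+1)) = 1/k - 1/(k+1)
The series telescopes:
= (1/57 - 1/58) + (1/58 - 1/59) + ... + (1/67 - 1/68)
= 1/57 - 1/68
= 11/3876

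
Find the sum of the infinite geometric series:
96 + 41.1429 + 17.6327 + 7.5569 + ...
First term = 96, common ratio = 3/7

For |r| < 1, S = a / (1 - r)
S = 96 / (1 - (3/7))
S = 96 / (4/7)
S = 168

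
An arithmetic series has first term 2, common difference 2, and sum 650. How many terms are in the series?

Using S = n/2 × [2a + (n-1)d]
650 = n/2 × [2(2) + (n-1)(2)]
650 = n/2 × [4 + 2n - 2]
1300 = n × [2 + 2n]
2n² + (2)n - 1300 = 0
Discriminant: Δ = (2)² - 4(2)(-1300) = 4 + 10400 = 10404
√Δ = 102
n = [-(2) + √Δ] / (2·2) = (-2 + 102) / 4 = 100 / 4 = 25
(The negative root is discarded since n must be a positive integer.)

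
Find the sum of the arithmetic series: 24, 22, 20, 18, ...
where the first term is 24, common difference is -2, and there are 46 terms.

Sₙ = n/2 × (first + last)
Last term = a + (n-1)d = 24 + (46-1)×(-2) = -66
S_46 = 46/2 × (24 + (-66))
S_46 = 46/2 × (-42) = -966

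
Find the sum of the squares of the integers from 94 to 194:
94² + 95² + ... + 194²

Use ∑_{k=1}^{n} k² = n(n+1)(2n+1)/6, then subtract the first 93 terms.
∑_{k=1}^{194} k² = 194×195×389/6 = 2452645
∑_{k=1}^{93} k² = 93×94×187/6 = 272459
∑_{k=94}^{194} k² = 2452645 - 272459 = 2180186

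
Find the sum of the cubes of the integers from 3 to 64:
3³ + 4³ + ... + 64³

Use ∑_{k=1}^{n} k³ = [n(n+1)/2]², then subtract the first 2 terms.
∑_{k=1}^{64} k³ = [64×65/2]² = 2080² = 4326400
∑_{k=1}^{2} k³ = [2×3/2]² = 3² = 9
∑_{k=3}^{64} k³ = 4326400 - 9 = 4326391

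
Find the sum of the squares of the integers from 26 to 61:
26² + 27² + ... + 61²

Use ∑_{k=1}^{n} k² = n(n+1)(2n+1)/6, then subtract the first 25 terms.
∑_{k=1}^{61} k² = 61×62×123/6 = 77531
∑_{k=1}^{25} k² = 25×26×51/6 = 5525
∑_{k=26}^{61} k² = 77531 - 5525 = 72006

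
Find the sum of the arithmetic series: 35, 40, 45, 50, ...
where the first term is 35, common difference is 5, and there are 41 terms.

Sₙ = n/2 × (first + last)
Last term = a + (n-1)d = 35 + (41-1)×5 = 235
S_41 = 41/2 × (35 + 235)
S_41 = 41/2 × 270 = 5535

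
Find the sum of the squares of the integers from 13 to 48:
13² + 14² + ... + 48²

Use ∑_{k=1}^{n} k² = n(n+1)(2n+1)/6, then subtract the first 12 terms.
∑_{k=1}^{48} k² = 48×49×97/6 = 38024
∑_{k=1}^{12} k² = 12×13×25/6 = 650
∑_{k=13}^{48} k² = 38024 - 650 = 37374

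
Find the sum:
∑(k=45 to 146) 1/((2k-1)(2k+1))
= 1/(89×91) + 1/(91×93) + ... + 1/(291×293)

Partial fractions: 1/((2k-1)(2k+1)) = (1/2)[1/(2k-1) - 1/(2k+1)]
The series telescopes:
= (1/2)[1/89 - 1/293]
= 102/26077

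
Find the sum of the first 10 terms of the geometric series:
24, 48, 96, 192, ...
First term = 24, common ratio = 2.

Sₙ = a(1 - rⁿ) / (1 - r)
S_10 = 24(1 - 2^10) / (1 - 2)
S_10 = 24(1 - 1024) / (-1)
S_10 = 24552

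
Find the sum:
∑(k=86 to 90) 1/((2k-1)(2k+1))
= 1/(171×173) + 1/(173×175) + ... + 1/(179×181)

Partial fractions: 1/((2k-1)(2k+1)) = (1/2)[1/(2k-1) - 1/(2k+1)]
The series telescopes:
= (1/2)[1/171 - 1/181]
= 5/30951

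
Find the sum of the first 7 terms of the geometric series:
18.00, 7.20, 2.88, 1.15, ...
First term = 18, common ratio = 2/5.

Sₙ = a(1 - rⁿ) / (1 - r)
S_7 = 18(1 - (2/5)^7) / (1 - (2/5))
S_7 = 18(1 - (128/78125)) / (3/5)
S_7 = 467982/15625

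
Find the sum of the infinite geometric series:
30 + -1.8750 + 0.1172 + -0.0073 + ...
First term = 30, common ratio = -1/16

For |r| < 1, S = a / (1 - r)
S = 30 / (1 - (-1/16))
S = 30 / (17/16)
S = 480/17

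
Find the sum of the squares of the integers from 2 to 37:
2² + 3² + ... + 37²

Use ∑_{k=1}^{n} k² = n(n+1)(2n+1)/6, then subtract the first 1 terms.
∑_{k=1}^{37} k² = 37×38×75/6 = 17575
∑_{k=1}^{1} k² = 1×2×3/6 = 1
∑_{k=2}^{37} k² = 17575 - 1 = 17574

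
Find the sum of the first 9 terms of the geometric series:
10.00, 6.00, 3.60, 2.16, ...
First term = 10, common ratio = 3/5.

Sₙ = a(1 - rⁿ) / (1 - r)
S_9 = 10(1 - (3/5)^9) / (1 - (3/5))
S_9 = 10(1 - (19683/1953125)) / (2/5)
S_9 = 1933442/78125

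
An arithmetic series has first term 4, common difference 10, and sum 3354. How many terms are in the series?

Using S = n/2 × [2a + (n-1)d]
3354 = n/2 × [2(4) + (n-1)(10)]
3354 = n/2 × [8 + 10n - 10]
6708 = n × [-2 + 10n]
10n² + (-2)n - 6708 = 0
Discriminant: Δ = (-2)² - 4(10)(-6708) = 4 + 268320 = 268324
√Δ = 518
n = [-(-2) + √Δ] / (2·10) = (2 + 518) / 20 = 520 / 20 = 26
(The negative root is discarded since n must be a positive integer.)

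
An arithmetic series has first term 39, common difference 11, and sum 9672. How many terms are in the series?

Using S = n/2 × [2a + (n-1)d]
9672 = n/2 × [2(39) + (n-1)(11)]
9672 = n/2 × [78 + 11n - 11]
19344 = n × [67 + 11n]
11n² + (67)n - 19344 = 0
Discriminant: Δ = (67)² - 4(11)(-19344) = 4489 + 851136 = 855625
√Δ = 925
n = [-(67) + √Δ] / (2·11) = (-67 + 925) / 22 = 858 / 22 = 39
(The negative root is discarded since n must be a positive integer.)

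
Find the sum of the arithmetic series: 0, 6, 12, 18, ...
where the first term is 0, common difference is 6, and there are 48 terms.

Sₙ = n/2 × (first + last)
Last term = a + (n-1)d = 0 + (48-1)×6 = 282
S_48 = 48/2 × (0 + 282)
S_48 = 48/2 × 282 = 6768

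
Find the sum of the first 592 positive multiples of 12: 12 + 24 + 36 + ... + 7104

Factor out 12: = 12(1 + 2 + ... + 592) = 12 × n(n+1)/2
= 12 × 592×593/2
= 12 × 175528
= 2106336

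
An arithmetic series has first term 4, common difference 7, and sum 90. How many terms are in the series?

Using S = n/2 × [2a + (n-1)d]
90 = n/2 × [2(4) + (n-1)(7)]
90 = n/2 × [8 + 7n - 7]
180 = n × [1 + 7n]
7n² + (1)n - 180 = 0
Discriminant: Δ = (1)² - 4(7)(-180) = 1 + 5040 = 5041
√Δ = 71
n = [-(1) + √Δ] / (2·7) = (-1 + 71) / 14 = 70 / 14 = 5
(The negative root is discarded since n must be a positive integer.)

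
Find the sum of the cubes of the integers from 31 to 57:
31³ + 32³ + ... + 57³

Use ∑_{k=1}^{n} k³ = [n(n+1)/2]², then subtract the first 30 terms.
∑_{k=1}^{57} k³ = [57×58/2]² = 1653² = 2732409
∑_{k=1}^{30} k³ = [30×31/2]² = 465² = 216225
∑_{k=31}^{57} k³ = 2732409 - 216225 = 2516184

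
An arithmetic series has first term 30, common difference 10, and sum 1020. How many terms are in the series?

Using S = n/2 × [2a + (n-1)d]
1020 = n/2 × [2(30) + (n-1)(10)]
1020 = n/2 × [60 + 10n - 10]
2040 = n × [50 + 10n]
10n² + (50)n - 2040 = 0
Discriminant: Δ = (50)² - 4(10)(-2040) = 2500 + 81600 = 84100
√Δ = 290
n = [-(50) + √Δ] / (2·10) = (-50 + 290) / 20 = 240 / 20 = 12
(The negative root is discarded since n must be a positive integer.)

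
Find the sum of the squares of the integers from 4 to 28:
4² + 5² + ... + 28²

Use ∑_{k=1}^{n} k² = n(n+1)(2n+1)/6, then subtract the first 3 terms.
∑_{k=1}^{28} k² = 28×29×57/6 = 7714
∑_{k=1}^{3} k² = 3×4×7/6 = 14
∑_{k=4}^{28} k² = 7714 - 14 = 7700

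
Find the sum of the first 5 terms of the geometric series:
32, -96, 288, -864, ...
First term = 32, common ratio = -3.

Sₙ = a(1 - rⁿ) / (1 - r)
S_5 = 32(1 - (-3)^5) / (1 - (-3))
S_5 = 32(1 - (-243)) / (4)
S_5 = 1952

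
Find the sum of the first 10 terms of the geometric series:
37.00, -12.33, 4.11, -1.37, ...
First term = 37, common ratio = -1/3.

Sₙ = a(1 - rⁿ) / (1 - r)
S_10 = 37(1 - (-1/3)^10) / (1 - (-1/3))
S_10 = 37(1 - (1/59049)) / (4/3)
S_10 = 546194/19683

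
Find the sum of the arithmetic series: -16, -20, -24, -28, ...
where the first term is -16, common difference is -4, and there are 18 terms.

Sₙ = n/2 × (first + last)
Last term = a + (n-1)d = -16 + (18-1)×(-4) = -84
S_18 = 18/2 × (-16 + (-84))
S_18 = 18/2 × (-100) = -900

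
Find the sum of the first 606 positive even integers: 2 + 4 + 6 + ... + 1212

Sum of first n even numbers = n(n+1)
= 606×607
= 367842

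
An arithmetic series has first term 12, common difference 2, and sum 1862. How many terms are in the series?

Using S = n/2 × [2a + (n-1)d]
1862 = n/2 × [2(12) + (n-1)(2)]
1862 = n/2 × [24 + 2n - 2]
3724 = n × [22 + 2n]
2n² + (22)n - 3724 = 0
Discriminant: Δ = (22)² - 4(2)(-3724) = 484 + 29792 = 30276
√Δ = 174
n = [-(22) + √Δ] / (2·2) = (-22 + 174) / 4 = 152 / 4 = 38
(The negative root is discarded since n must be a positive integer.)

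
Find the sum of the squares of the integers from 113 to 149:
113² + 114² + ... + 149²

Use ∑_{k=1}^{n} k² = n(n+1)(2n+1)/6, then subtract the first 112 terms.
∑_{k=1}^{149} k² = 149×150×299/6 = 1113775
∑_{k=1}^{112} k² = 112×113×225/6 = 474600
∑_{k=113}^{149} k² = 1113775 - 474600 = 639175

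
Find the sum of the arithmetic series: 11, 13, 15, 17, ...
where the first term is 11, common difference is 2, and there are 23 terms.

Sₙ = n/2 × (first + last)
Last term = a + (n-1)d = 11 + (23-1)×2 = 55
S_23 = 23/2 × (11 + 55)
S_23 = 23/2 × 66 = 759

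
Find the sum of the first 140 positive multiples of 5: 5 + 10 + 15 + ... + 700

Factor out 5: = 5(1 + 2 + ... + 140) = 5 × n(n+1)/2
= 5 × 140×141/2
= 5 × 9870
= 49350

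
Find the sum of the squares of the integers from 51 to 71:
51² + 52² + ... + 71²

Use ∑_{k=1}^{n} k² = n(n+1)(2n+1)/6, then subtract the first 50 terms.
∑_{k=1}^{71} k² = 71×72×143/6 = 121836
∑_{k=1}^{50} k² = 50×51×101/6 = 42925
∑_{k=51}^{71} k² = 121836 - 42925 = 78911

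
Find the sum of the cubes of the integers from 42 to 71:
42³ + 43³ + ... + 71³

Use ∑_{k=1}^{n} k³ = [n(n+1)/2]², then subtract the first 41 terms.
∑_{k=1}^{71} k³ = [71×72/2]² = 2556² = 6533136
∑_{k=1}^{41} k³ = [41×42/2]² = 861² = 741321
∑_{k=42}^{71} k³ = 6533136 - 741321 = 5791815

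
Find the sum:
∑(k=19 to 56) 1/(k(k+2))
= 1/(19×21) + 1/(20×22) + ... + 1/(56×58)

Partial fractions: 1/(k(k+2)) = (1/2)[1/k - 1/(k+2)]
Telescoping leaves the first two and last two terms:
= (1/2)[1/19 + 1/20 - 1/57 - 1/58]
= 2243/66120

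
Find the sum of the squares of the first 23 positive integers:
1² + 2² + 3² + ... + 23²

Formula: ∑k² = n(n+1)(2n+1)/6
= 23×24×47/6
= 25944/6
= 4324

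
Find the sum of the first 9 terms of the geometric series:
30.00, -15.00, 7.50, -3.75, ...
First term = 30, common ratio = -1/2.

Sₙ = a(1 - rⁿ) / (1 - r)
S_9 = 30(1 - (-1/2)^9) / (1 - (-1/2))
S_9 = 30(1 - (-1/512)) / (3/2)
S_9 = 2565/128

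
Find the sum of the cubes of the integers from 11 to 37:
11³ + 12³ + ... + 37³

Use ∑_{k=1}^{n} k³ = [n(n+1)/2]², then subtract the first 10 terms.
∑_{k=1}^{37} k³ = [37×38/2]² = 703² = 494209
∑_{k=1}^{10} k³ = [10×11/2]² = 55² = 3025
∑_{k=11}^{37} k³ = 494209 - 3025 = 491184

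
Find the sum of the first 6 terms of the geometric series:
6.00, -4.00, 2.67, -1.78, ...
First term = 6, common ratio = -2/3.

Sₙ = a(1 - rⁿ) / (1 - r)
S_6 = 6(1 - (-2/3)^6) / (1 - (-2/3))
S_6 = 6(1 - (64/729)) / (5/3)
S_6 = 266/81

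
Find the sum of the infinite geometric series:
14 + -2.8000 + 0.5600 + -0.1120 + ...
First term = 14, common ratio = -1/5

For |r| < 1, S = a / (1 - r)
S = 14 / (1 - (-1/5))
S = 14 / (6/5)
S = 35/3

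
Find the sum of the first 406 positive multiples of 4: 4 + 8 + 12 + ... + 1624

Factor out 4: = 4(1 + 2 + ... + 406) = 4 × n(n+1)/2
= 4 × 406×407/2
= 4 × 82621
= 330484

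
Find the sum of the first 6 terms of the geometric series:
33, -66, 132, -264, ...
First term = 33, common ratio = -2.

Sₙ = a(1 - rⁿ) / (1 - r)
S_6 = 33(1 - (-2)^6) / (1 - (-2))
S_6 = 33(1 - 64) / (3)
S_6 = -693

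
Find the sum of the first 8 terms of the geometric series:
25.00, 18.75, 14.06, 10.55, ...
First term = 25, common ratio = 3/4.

Sₙ = a(1 - rⁿ) / (1 - r)
S_8 = 25(1 - (3/4)^8) / (1 - (3/4))
S_8 = 25(1 - (6561/65536)) / (1/4)
S_8 = 1474375/16384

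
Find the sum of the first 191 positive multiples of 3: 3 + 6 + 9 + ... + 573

Factor out 3: = 3(1 + 2 + ... + 191) = 3 × n(n+1)/2
= 3 × 191×192/2
= 3 × 18336
= 55008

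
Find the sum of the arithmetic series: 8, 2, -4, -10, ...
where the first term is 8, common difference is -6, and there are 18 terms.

Sₙ = n/2 × (first + last)
Last term = a + (n-1)d = 8 + (18-1)×(-6) = -94
S_18 = 18/2 × (8 + (-94))
S_18 = 18/2 × (-86) = -774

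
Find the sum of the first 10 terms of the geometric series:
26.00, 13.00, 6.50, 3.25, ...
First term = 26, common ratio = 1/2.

Sₙ = a(1 - rⁿ) / (1 - r)
S_10 = 26(1 - (1/2)^10) / (1 - (1/2))
S_10 = 26(1 - (1/1024)) / (1/2)
S_10 = 13299/256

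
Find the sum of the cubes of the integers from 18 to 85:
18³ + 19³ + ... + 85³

Use ∑_{k=1}^{n} k³ = [n(n+1)/2]², then subtract the first 17 terms.
∑_{k=1}^{85} k³ = [85×86/2]² = 3655² = 13359025
∑_{k=1}^{17} k³ = [17×18/2]² = 153² = 23409
∑_{k=18}^{85} k³ = 13359025 - 23409 = 13335616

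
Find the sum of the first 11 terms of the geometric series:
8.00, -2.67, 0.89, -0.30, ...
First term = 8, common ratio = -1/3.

Sₙ = a(1 - rⁿ) / (1 - r)
S_11 = 8(1 - (-1/3)^11) / (1 - (-1/3))
S_11 = 8(1 - (-1/177147)) / (4/3)
S_11 = 354296/59049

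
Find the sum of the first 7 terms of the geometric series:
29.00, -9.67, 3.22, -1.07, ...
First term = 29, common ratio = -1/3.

Sₙ = a(1 - rⁿ) / (1 - r)
S_7 = 29(1 - (-1/3)^7) / (1 - (-1/3))
S_7 = 29(1 - (-1/2187)) / (4/3)
S_7 = 15863/729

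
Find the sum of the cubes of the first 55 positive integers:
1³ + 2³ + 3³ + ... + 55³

Formula: ∑k³ = [n(n+1)/2]²
= [55×56/2]²
= 1540²
= 2371600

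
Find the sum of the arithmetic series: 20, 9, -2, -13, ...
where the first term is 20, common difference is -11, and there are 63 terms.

Sₙ = n/2 × (first + last)
Last term = a + (n-1)d = 20 + (63-1)×(-11) = -662
S_63 = 63/2 × (20 + (-662))
S_63 = 63/2 × (-642) = -20223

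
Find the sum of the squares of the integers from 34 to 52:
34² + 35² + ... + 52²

Use ∑_{k=1}^{n} k² = n(n+1)(2n+1)/6, then subtract the first 33 terms.
∑_{k=1}^{52} k² = 52×53×105/6 = 48230
∑_{k=1}^{33} k² = 33×34×67/6 = 12529
∑_{k=34}^{52} k² = 48230 - 12529 = 35701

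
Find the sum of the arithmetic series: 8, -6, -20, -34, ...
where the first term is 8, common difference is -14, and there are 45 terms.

Sₙ = n/2 × (first + last)
Last term = a + (n-1)d = 8 + (45-1)×(-14) = -608
S_45 = 45/2 × (8 + (-608))
S_45 = 45/2 × (-600) = -13500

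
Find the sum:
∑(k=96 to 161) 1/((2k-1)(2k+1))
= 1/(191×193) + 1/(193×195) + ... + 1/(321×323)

Partial fractions: 1/((2k-1)(2k+1)) = (1/2)[1/(2k-1) - 1/(2k+1)]
The series telescopes:
= (1/2)[1/191 - 1/323]
= 66/61693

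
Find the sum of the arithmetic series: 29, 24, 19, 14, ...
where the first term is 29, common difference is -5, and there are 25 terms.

Sₙ = n/2 × (first + last)
Last term = a + (n-1)d = 29 + (25-1)×(-5) = -91
S_25 = 25/2 × (29 + (-91))
S_25 = 25/2 × (-62) = -775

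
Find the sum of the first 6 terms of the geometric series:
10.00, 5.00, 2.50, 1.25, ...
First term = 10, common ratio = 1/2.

Sₙ = a(1 - rⁿ) / (1 - r)
S_6 = 10(1 - (1/2)^6) / (1 - (1/2))
S_6 = 10(1 - (1/64)) / (1/2)
S_6 = 315/16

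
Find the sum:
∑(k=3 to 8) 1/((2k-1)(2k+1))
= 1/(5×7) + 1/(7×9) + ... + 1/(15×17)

Partial fractions: 1/((2k-1)(2k+1)) = (1/2)[1/(2k-1) - 1/(2k+1)]
The series telescopes:
= (1/2)[1/5 - 1/17]
= 6/85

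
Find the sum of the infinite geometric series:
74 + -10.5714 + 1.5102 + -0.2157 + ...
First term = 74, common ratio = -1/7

For |r| < 1, S = a / (1 - r)
S = 74 / (1 - (-1/7))
S = 74 / (8/7)
S = 259/4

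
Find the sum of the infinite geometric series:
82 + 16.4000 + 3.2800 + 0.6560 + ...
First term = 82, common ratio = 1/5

For |r| < 1, S = a / (1 - r)
S = 82 / (1 - (1/5))
S = 82 / (4/5)
S = 205/2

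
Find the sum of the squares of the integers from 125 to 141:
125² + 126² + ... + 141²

Use ∑_{k=1}^{n} k² = n(n+1)(2n+1)/6, then subtract the first 124 terms.
∑_{k=1}^{141} k² = 141×142×283/6 = 944371
∑_{k=1}^{124} k² = 124×125×249/6 = 643250
∑_{k=125}^{141} k² = 944371 - 643250 = 301121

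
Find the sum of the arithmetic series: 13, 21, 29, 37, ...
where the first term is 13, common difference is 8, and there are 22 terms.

Sₙ = n/2 × (first + last)
Last term = a + (n-1)d = 13 + (22-1)×8 = 181
S_22 = 22/2 × (13 + 181)
S_22 = 22/2 × 194 = 2134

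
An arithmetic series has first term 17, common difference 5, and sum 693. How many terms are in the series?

Using S = n/2 × [2a + (n-1)d]
693 = n/2 × [2(17) + (n-1)(5)]
693 = n/2 × [34 + 5n - 5]
1386 = n × [29 + 5n]
5n² + (29)n - 1386 = 0
Discriminant: Δ = (29)² - 4(5)(-1386) = 841 + 27720 = 28561
√Δ = 169
n = [-(29) + √Δ] / (2·5) = (-29 + 169) / 10 = 140 / 10 = 14
(The negative root is discarded since n must be a positive integer.)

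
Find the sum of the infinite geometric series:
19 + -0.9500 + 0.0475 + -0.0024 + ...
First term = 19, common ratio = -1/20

For |r| < 1, S = a / (1 - r)
S = 19 / (1 - (-1/20))
S = 19 / (21/20)
S = 380/21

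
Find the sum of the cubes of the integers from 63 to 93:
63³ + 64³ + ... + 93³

Use ∑_{k=1}^{n} k³ = [n(n+1)/2]², then subtract the first 62 terms.
∑_{k=1}^{93} k³ = [93×94/2]² = 4371² = 19105641
∑_{k=1}^{62} k³ = [62×63/2]² = 1953² = 3814209
∑_{k=63}^{93} k³ = 19105641 - 3814209 = 15291432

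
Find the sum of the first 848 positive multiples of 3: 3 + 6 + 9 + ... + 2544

Factor out 3: = 3(1 + 2 + ... + 848) = 3 × n(n+1)/2
= 3 × 848×849/2
= 3 × 359976
= 1079928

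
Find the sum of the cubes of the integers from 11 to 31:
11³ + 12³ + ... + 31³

Use ∑_{k=1}^{n} k³ = [n(n+1)/2]², then subtract the first 10 terms.
∑_{k=1}^{31} k³ = [31×32/2]² = 496² = 246016
∑_{k=1}^{10} k³ = [10×11/2]² = 55² = 3025
∑_{k=11}^{31} k³ = 246016 - 3025 = 242991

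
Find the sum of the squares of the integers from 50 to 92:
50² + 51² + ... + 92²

Use ∑_{k=1}^{n} k² = n(n+1)(2n+1)/6, then subtract the first 49 terms.
∑_{k=1}^{92} k² = 92×93×185/6 = 263810
∑_{k=1}^{49} k² = 49×50×99/6 = 40425
∑_{k=50}^{92} k² = 263810 - 40425 = 223385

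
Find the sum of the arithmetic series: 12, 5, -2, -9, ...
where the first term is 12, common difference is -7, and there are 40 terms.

Sₙ = n/2 × (first + last)
Last term = a + (n-1)d = 12 + (40-1)×(-7) = -261
S_40 = 40/2 × (12 + (-261))
S_40 = 40/2 × (-249) = -4980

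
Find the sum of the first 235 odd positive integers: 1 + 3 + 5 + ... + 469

Sum of first n odd numbers = n²
= 235²
= 55225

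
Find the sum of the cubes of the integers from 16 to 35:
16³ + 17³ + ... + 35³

Use ∑_{k=1}^{n} k³ = [n(n+1)/2]², then subtract the first 15 terms.
∑_{k=1}^{35} k³ = [35×36/2]² = 630² = 396900
∑_{k=1}^{15} k³ = [15×16/2]² = 120² = 14400
∑_{k=16}^{35} k³ = 396900 - 14400 = 382500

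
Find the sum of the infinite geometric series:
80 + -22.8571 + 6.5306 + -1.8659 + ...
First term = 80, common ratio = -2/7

For |r| < 1, S = a / (1 - r)
S = 80 / (1 - (-2/7))
S = 80 / (9/7)
S = 560/9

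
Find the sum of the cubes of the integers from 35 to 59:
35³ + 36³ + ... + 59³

Use ∑_{k=1}^{n} k³ = [n(n+1)/2]², then subtract the first 34 terms.
∑_{k=1}^{59} k³ = [59×60/2]² = 1770² = 3132900
∑_{k=1}^{34} k³ = [34×35/2]² = 595² = 354025
∑_{k=35}^{59} k³ = 3132900 - 354025 = 2778875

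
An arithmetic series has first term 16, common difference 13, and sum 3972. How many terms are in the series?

Using S = n/2 × [2a + (n-1)d]
3972 = n/2 × [2(16) + (n-1)(13)]
3972 = n/2 × [32 + 13n - 13]
7944 = n × [19 + 13n]
13n² + (19)n - 7944 = 0
Discriminant: Δ = (19)² - 4(13)(-7944) = 361 + 413088 = 413449
√Δ = 643
n = [-(19) + √Δ] / (2·13) = (-19 + 643) / 26 = 624 / 26 = 24
(The negative root is discarded since n must be a positive integer.)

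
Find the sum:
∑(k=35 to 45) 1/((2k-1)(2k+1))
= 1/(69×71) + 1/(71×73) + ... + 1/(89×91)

Partial fractions: 1/((2k-1)(2k+1)) = (1/2)[1/(2k-1) - 1/(2k+1)]
The series telescopes:
= (1/2)[1/69 - 1/91]
= 11/6279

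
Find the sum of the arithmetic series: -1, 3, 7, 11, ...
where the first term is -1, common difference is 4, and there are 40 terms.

Sₙ = n/2 × (first + last)
Last term = a + (n-1)d = -1 + (40-1)×4 = 155
S_40 = 40/2 × (-1 + 155)
S_40 = 40/2 × 154 = 3080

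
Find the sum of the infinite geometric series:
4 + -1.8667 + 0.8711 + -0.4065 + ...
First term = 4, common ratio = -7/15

For |r| < 1, S = a / (1 - r)
S = 4 / (1 - (-7/15))
S = 4 / (22/15)
S = 30/11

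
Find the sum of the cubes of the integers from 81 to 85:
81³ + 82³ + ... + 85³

Use ∑_{k=1}^{n} k³ = [n(n+1)/2]², then subtract the first 80 terms.
∑_{k=1}^{85} k³ = [85×86/2]² = 3655² = 13359025
∑_{k=1}^{80} k³ = [80×81/2]² = 3240² = 10497600
∑_{k=81}^{85} k³ = 13359025 - 10497600 = 2861425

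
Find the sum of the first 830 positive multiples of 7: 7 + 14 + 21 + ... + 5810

Factor out 7: = 7(1 + 2 + ... + 830) = 7 × n(n+1)/2
= 7 × 830×831/2
= 7 × 344865
= 2414055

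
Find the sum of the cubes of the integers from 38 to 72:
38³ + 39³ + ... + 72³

Use ∑_{k=1}^{n} k³ = [n(n+1)/2]², then subtract the first 37 terms.
∑_{k=1}^{72} k³ = [72×73/2]² = 2628² = 6906384
∑_{k=1}^{37} k³ = [37×38/2]² = 703² = 494209
∑_{k=38}^{72} k³ = 6906384 - 494209 = 6412175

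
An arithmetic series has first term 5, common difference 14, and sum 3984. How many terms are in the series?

Using S = n/2 × [2a + (n-1)d]
3984 = n/2 × [2(5) + (n-1)(14)]
3984 = n/2 × [10 + 14n - 14]
7968 = n × [-4 + 14n]
14n² + (-4)n - 7968 = 0
Discriminant: Δ = (-4)² - 4(14)(-7968) = 16 + 446208 = 446224
√Δ = 668
n = [-(-4) + √Δ] / (2·14) = (4 + 668) / 28 = 672 / 28 = 24
(The negative root is discarded since n must be a positive integer.)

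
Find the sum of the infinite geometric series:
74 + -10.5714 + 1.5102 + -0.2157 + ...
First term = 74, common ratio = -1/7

For |r| < 1, S = a / (1 - r)
S = 74 / (1 - (-1/7))
S = 74 / (8/7)
S = 259/4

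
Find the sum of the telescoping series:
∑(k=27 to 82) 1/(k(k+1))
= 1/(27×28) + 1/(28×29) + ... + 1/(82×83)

Partial fractions: 1/(k(k+1)) = 1/k - 1/(k+1)
The series telescopes:
= (1/27 - 1/28) + (1/28 - 1/29) + ... + (1/82 - 1/83)
= 1/27 - 1/83
= 56/2241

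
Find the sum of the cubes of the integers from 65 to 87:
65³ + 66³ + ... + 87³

Use ∑_{k=1}^{n} k³ = [n(n+1)/2]², then subtract the first 64 terms.
∑_{k=1}^{87} k³ = [87×88/2]² = 3828² = 14653584
∑_{k=1}^{64} k³ = [64×65/2]² = 2080² = 4326400
∑_{k=65}^{87} k³ = 14653584 - 4326400 = 10327184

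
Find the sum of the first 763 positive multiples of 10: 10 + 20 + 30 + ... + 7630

Factor out 10: = 10(1 + 2 + ... + 763) = 10 × n(n+1)/2
= 10 × 763×764/2
= 10 × 291466
= 2914660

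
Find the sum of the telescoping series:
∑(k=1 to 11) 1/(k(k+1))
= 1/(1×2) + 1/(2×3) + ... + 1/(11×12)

Partial fractions: 1/(k(k+1)) = 1/k - 1/(k+1)
The series telescopes:
= (1/1 - 1/2) + (1/2 - 1/3) + ... + (1/11 - 1/12)
= 1/1 - 1/12
= 11/12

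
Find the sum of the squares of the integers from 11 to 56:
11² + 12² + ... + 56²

Use ∑_{k=1}^{n} k² = n(n+1)(2n+1)/6, then subtract the first 10 terms.
∑_{k=1}^{56} k² = 56×57×113/6 = 60116
∑_{k=1}^{10} k² = 10×11×21/6 = 385
∑_{k=11}^{56} k² = 60116 - 385 = 59731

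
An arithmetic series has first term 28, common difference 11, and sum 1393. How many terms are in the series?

Using S = n/2 × [2a + (n-1)d]
1393 = n/2 × [2(28) + (n-1)(11)]
1393 = n/2 × [56 + 11n - 11]
2786 = n × [45 + 11n]
11n² + (45)n - 2786 = 0
Discriminant: Δ = (45)² - 4(11)(-2786) = 2025 + 122584 = 124609
√Δ = 353
n = [-(45) + √Δ] / (2·11) = (-45 + 353) / 22 = 308 / 22 = 14
(The negative root is discarded since n must be a positive integer.)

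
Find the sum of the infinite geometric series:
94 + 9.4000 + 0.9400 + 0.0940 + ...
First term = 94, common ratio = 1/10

For |r| < 1, S = a / (1 - r)
S = 94 / (1 - (1/10))
S = 94 / (9/10)
S = 940/9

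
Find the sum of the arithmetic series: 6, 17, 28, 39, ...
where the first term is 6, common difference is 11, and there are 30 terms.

Sₙ = n/2 × (first + last)
Last term = a + (n-1)d = 6 + (30-1)×11 = 325
S_30 = 30/2 × (6 + 325)
S_30 = 30/2 × 331 = 4965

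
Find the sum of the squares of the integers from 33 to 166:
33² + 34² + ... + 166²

Use ∑_{k=1}^{n} k² = n(n+1)(2n+1)/6, then subtract the first 32 terms.
∑_{k=1}^{166} k² = 166×167×333/6 = 1538571
∑_{k=1}^{32} k² = 32×33×65/6 = 11440
∑_{k=33}^{166} k² = 1538571 - 11440 = 1527131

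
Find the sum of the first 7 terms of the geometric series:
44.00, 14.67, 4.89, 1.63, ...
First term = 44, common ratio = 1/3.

Sₙ = a(1 - rⁿ) / (1 - r)
S_7 = 44(1 - (1/3)^7) / (1 - (1/3))
S_7 = 44(1 - (1/2187)) / (2/3)
S_7 = 48092/729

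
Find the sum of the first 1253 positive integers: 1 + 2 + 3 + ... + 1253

Formula: ∑k = n(n+1)/2
= 1253×1254/2
= 1571262/2
= 785631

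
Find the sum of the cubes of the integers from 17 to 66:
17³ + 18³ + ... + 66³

Use ∑_{k=1}^{n} k³ = [n(n+1)/2]², then subtract the first 16 terms.
∑_{k=1}^{66} k³ = [66×67/2]² = 2211² = 4888521
∑_{k=1}^{16} k³ = [16×17/2]² = 136² = 18496
∑_{k=17}^{66} k³ = 4888521 - 18496 = 4870025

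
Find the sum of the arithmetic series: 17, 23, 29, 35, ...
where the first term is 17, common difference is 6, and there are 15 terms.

Sₙ = n/2 × (first + last)
Last term = a + (n-1)d = 17 + (15-1)×6 = 101
S_15 = 15/2 × (17 + 101)
S_15 = 15/2 × 118 = 885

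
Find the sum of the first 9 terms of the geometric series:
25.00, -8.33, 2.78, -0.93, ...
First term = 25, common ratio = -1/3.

Sₙ = a(1 - rⁿ) / (1 - r)
S_9 = 25(1 - (-1/3)^9) / (1 - (-1/3))
S_9 = 25(1 - (-1/19683)) / (4/3)
S_9 = 123025/6561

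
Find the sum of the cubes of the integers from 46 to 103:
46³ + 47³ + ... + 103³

Use ∑_{k=1}^{n} k³ = [n(n+1)/2]², then subtract the first 45 terms.
∑_{k=1}^{103} k³ = [103×104/2]² = 5356² = 28686736
∑_{k=1}^{45} k³ = [45×46/2]² = 1035² = 1071225
∑_{k=46}^{103} k³ = 28686736 - 1071225 = 27615511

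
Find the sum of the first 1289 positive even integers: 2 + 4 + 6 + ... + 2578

Sum of first n even numbers = n(n+1)
= 1289×1290
= 1662810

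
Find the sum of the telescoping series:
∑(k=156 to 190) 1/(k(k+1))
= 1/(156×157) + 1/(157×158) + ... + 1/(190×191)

Partial fractions: 1/(k(k+1)) = 1/k - 1/(k+1)
The series telescopes:
= (1/156 - 1/157) + (1/157 - 1/158) + ... + (1/190 - 1/191)
= 1/156 - 1/191
= 35/29796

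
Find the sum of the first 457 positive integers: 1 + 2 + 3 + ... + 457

Formula: ∑k = n(n+1)/2
= 457×458/2
= 209306/2
= 104653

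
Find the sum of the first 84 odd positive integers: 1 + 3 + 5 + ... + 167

Sum of first n odd numbers = n²
= 84²
= 7056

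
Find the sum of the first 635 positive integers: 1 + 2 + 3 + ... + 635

Formula: ∑k = n(n+1)/2
= 635×636/2
= 403860/2
= 201930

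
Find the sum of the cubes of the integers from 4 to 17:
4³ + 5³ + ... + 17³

Use ∑_{k=1}^{n} k³ = [n(n+1)/2]², then subtract the first 3 terms.
∑_{k=1}^{17} k³ = [17×18/2]² = 153² = 23409
∑_{k=1}^{3} k³ = [3×4/2]² = 6² = 36
∑_{k=4}^{17} k³ = 23409 - 36 = 23373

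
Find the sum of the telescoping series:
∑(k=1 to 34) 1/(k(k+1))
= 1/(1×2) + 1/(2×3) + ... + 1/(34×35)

Partial fractions: 1/(k(k+1)) = 1/k - 1/(k+1)
The series telescopes:
= (1/1 - 1/2) + (1/2 - 1/3) + ... + (1/34 - 1/35)
= 1/1 - 1/35
= 34/35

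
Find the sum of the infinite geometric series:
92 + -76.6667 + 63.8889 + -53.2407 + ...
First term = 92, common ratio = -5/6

For |r| < 1, S = a / (1 - r)
S = 92 / (1 - (-5/6))
S = 92 / (11/6)
S = 552/11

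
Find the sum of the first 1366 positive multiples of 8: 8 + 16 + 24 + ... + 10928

Factor out 8: = 8(1 + 2 + ... + 1366) = 8 × n(n+1)/2
= 8 × 1366×1367/2
= 8 × 933661
= 7469288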